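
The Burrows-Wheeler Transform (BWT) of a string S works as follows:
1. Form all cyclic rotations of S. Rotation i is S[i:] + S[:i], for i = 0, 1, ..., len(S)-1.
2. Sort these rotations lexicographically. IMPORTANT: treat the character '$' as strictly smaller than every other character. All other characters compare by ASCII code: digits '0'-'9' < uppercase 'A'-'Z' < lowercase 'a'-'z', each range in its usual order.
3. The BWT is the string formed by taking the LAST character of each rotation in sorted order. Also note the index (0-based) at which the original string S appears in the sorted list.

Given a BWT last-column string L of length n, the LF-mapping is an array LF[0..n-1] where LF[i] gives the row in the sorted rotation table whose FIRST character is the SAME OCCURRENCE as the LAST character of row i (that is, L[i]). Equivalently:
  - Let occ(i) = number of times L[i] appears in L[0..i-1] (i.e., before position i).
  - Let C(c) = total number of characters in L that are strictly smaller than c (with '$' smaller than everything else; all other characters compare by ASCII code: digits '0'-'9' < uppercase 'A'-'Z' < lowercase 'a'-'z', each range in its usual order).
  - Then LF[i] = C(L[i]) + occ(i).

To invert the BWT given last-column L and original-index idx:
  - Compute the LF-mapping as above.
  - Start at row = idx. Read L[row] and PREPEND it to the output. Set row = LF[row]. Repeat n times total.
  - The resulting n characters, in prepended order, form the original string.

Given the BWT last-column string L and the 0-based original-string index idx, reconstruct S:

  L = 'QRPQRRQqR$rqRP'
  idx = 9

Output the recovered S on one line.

LF mapping: 3 6 1 4 7 8 5 11 9 0 13 12 10 2
Walk LF starting at row 9, prepending L[row]:
  step 1: row=9, L[9]='$', prepend. Next row=LF[9]=0
  step 2: row=0, L[0]='Q', prepend. Next row=LF[0]=3
  step 3: row=3, L[3]='Q', prepend. Next row=LF[3]=4
  step 4: row=4, L[4]='R', prepend. Next row=LF[4]=7
  step 5: row=7, L[7]='q', prepend. Next row=LF[7]=11
  step 6: row=11, L[11]='q', prepend. Next row=LF[11]=12
  step 7: row=12, L[12]='R', prepend. Next row=LF[12]=10
  step 8: row=10, L[10]='r', prepend. Next row=LF[10]=13
  step 9: row=13, L[13]='P', prepend. Next row=LF[13]=2
  step 10: row=2, L[2]='P', prepend. Next row=LF[2]=1
  step 11: row=1, L[1]='R', prepend. Next row=LF[1]=6
  step 12: row=6, L[6]='Q', prepend. Next row=LF[6]=5
  step 13: row=5, L[5]='R', prepend. Next row=LF[5]=8
  step 14: row=8, L[8]='R', prepend. Next row=LF[8]=9
Reversed output: RRQRPPrRqqRQQ$

Answer: RRQRPPrRqqRQQ$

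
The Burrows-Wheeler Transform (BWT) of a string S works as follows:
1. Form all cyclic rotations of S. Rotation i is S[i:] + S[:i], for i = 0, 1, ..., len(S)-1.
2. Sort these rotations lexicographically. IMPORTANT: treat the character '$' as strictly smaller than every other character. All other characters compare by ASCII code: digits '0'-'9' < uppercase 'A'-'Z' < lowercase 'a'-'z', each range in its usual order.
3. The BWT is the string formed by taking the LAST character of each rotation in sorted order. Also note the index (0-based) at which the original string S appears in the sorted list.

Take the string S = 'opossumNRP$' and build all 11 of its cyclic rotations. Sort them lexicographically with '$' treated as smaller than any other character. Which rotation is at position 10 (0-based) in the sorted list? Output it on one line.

All 11 rotations (rotation i = S[i:]+S[:i]):
  rot[0] = opossumNRP$
  rot[1] = possumNRP$o
  rot[2] = ossumNRP$op
  rot[3] = ssumNRP$opo
  rot[4] = sumNRP$opos
  rot[5] = umNRP$oposs
  rot[6] = mNRP$opossu
  rot[7] = NRP$opossum
  rot[8] = RP$opossumN
  rot[9] = P$opossumNR
  rot[10] = $opossumNRP
Sorted (with $ < everything):
  sorted[0] = $opossumNRP
  sorted[1] = NRP$opossum
  sorted[2] = P$opossumNR
  sorted[3] = RP$opossumN
  sorted[4] = mNRP$opossu
  sorted[5] = opossumNRP$
  sorted[6] = ossumNRP$op
  sorted[7] = possumNRP$o
  sorted[8] = ssumNRP$opo
  sorted[9] = sumNRP$opos
  sorted[10] = umNRP$oposs
sorted[10] = umNRP$oposs

Answer: umNRP$oposs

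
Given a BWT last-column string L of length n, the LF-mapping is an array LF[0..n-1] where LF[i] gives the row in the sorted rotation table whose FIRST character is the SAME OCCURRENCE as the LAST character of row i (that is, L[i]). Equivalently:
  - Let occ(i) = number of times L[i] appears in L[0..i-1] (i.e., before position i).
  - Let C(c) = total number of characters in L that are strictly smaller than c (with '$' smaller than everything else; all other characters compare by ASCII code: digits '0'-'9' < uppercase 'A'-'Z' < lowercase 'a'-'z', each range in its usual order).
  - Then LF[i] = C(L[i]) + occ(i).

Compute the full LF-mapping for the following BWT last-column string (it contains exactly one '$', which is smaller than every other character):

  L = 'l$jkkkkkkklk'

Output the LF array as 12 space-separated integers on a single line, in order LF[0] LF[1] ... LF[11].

Char counts: '$':1, 'j':1, 'k':8, 'l':2
C (first-col start): C('$')=0, C('j')=1, C('k')=2, C('l')=10
L[0]='l': occ=0, LF[0]=C('l')+0=10+0=10
L[1]='$': occ=0, LF[1]=C('$')+0=0+0=0
L[2]='j': occ=0, LF[2]=C('j')+0=1+0=1
L[3]='k': occ=0, LF[3]=C('k')+0=2+0=2
L[4]='k': occ=1, LF[4]=C('k')+1=2+1=3
L[5]='k': occ=2, LF[5]=C('k')+2=2+2=4
L[6]='k': occ=3, LF[6]=C('k')+3=2+3=5
L[7]='k': occ=4, LF[7]=C('k')+4=2+4=6
L[8]='k': occ=5, LF[8]=C('k')+5=2+5=7
L[9]='k': occ=6, LF[9]=C('k')+6=2+6=8
L[10]='l': occ=1, LF[10]=C('l')+1=10+1=11
L[11]='k': occ=7, LF[11]=C('k')+7=2+7=9

Answer: 10 0 1 2 3 4 5 6 7 8 11 9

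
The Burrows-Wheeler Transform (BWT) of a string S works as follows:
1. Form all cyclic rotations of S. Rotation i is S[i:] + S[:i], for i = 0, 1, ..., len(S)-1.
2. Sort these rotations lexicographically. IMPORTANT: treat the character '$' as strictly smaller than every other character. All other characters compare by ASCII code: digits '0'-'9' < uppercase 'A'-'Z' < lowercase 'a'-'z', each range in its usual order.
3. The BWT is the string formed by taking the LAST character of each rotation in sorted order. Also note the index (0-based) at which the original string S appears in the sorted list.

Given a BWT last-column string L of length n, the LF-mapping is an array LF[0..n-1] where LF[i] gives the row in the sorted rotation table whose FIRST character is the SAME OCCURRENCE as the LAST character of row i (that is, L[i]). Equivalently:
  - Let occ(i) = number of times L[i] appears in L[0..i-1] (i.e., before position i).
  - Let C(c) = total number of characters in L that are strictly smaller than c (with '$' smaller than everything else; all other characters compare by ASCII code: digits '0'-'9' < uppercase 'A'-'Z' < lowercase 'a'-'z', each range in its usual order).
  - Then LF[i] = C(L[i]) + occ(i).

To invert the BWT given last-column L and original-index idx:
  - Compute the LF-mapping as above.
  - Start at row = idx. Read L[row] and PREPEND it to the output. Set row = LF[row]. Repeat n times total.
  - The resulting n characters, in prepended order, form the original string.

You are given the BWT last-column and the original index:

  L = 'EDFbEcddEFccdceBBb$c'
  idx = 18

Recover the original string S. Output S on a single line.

Answer: dcbdFBdEFbDBcecccEE$

Derivation:
LF mapping: 4 3 7 9 5 11 16 17 6 8 12 13 18 14 19 1 2 10 0 15
Walk LF starting at row 18, prepending L[row]:
  step 1: row=18, L[18]='$', prepend. Next row=LF[18]=0
  step 2: row=0, L[0]='E', prepend. Next row=LF[0]=4
  step 3: row=4, L[4]='E', prepend. Next row=LF[4]=5
  step 4: row=5, L[5]='c', prepend. Next row=LF[5]=11
  step 5: row=11, L[11]='c', prepend. Next row=LF[11]=13
  step 6: row=13, L[13]='c', prepend. Next row=LF[13]=14
  step 7: row=14, L[14]='e', prepend. Next row=LF[14]=19
  step 8: row=19, L[19]='c', prepend. Next row=LF[19]=15
  step 9: row=15, L[15]='B', prepend. Next row=LF[15]=1
  step 10: row=1, L[1]='D', prepend. Next row=LF[1]=3
  step 11: row=3, L[3]='b', prepend. Next row=LF[3]=9
  step 12: row=9, L[9]='F', prepend. Next row=LF[9]=8
  step 13: row=8, L[8]='E', prepend. Next row=LF[8]=6
  step 14: row=6, L[6]='d', prepend. Next row=LF[6]=16
  step 15: row=16, L[16]='B', prepend. Next row=LF[16]=2
  step 16: row=2, L[2]='F', prepend. Next row=LF[2]=7
  step 17: row=7, L[7]='d', prepend. Next row=LF[7]=17
  step 18: row=17, L[17]='b', prepend. Next row=LF[17]=10
  step 19: row=10, L[10]='c', prepend. Next row=LF[10]=12
  step 20: row=12, L[12]='d', prepend. Next row=LF[12]=18
Reversed output: dcbdFBdEFbDBcecccEE$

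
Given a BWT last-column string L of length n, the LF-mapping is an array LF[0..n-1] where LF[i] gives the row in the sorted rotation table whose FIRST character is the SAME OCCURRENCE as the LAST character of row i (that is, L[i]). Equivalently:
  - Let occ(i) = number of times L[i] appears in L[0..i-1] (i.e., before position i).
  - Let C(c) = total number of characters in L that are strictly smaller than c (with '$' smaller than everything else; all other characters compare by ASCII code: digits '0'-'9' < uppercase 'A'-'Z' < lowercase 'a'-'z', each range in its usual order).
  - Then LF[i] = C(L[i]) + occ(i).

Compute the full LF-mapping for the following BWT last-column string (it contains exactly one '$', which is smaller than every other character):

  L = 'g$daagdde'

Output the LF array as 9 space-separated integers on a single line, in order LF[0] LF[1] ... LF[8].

Char counts: '$':1, 'a':2, 'd':3, 'e':1, 'g':2
C (first-col start): C('$')=0, C('a')=1, C('d')=3, C('e')=6, C('g')=7
L[0]='g': occ=0, LF[0]=C('g')+0=7+0=7
L[1]='$': occ=0, LF[1]=C('$')+0=0+0=0
L[2]='d': occ=0, LF[2]=C('d')+0=3+0=3
L[3]='a': occ=0, LF[3]=C('a')+0=1+0=1
L[4]='a': occ=1, LF[4]=C('a')+1=1+1=2
L[5]='g': occ=1, LF[5]=C('g')+1=7+1=8
L[6]='d': occ=1, LF[6]=C('d')+1=3+1=4
L[7]='d': occ=2, LF[7]=C('d')+2=3+2=5
L[8]='e': occ=0, LF[8]=C('e')+0=6+0=6

Answer: 7 0 3 1 2 8 4 5 6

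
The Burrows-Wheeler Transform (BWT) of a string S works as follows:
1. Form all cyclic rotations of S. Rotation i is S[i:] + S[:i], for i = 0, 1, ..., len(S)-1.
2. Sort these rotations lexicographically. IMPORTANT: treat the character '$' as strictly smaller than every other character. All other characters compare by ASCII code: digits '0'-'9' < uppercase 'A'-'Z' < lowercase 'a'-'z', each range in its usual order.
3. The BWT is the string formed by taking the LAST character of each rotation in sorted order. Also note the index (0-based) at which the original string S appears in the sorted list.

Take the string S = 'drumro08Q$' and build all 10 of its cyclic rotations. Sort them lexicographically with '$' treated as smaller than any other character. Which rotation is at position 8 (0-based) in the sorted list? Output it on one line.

Answer: rumro08Q$d

Derivation:
All 10 rotations (rotation i = S[i:]+S[:i]):
  rot[0] = drumro08Q$
  rot[1] = rumro08Q$d
  rot[2] = umro08Q$dr
  rot[3] = mro08Q$dru
  rot[4] = ro08Q$drum
  rot[5] = o08Q$drumr
  rot[6] = 08Q$drumro
  rot[7] = 8Q$drumro0
  rot[8] = Q$drumro08
  rot[9] = $drumro08Q
Sorted (with $ < everything):
  sorted[0] = $drumro08Q
  sorted[1] = 08Q$drumro
  sorted[2] = 8Q$drumro0
  sorted[3] = Q$drumro08
  sorted[4] = drumro08Q$
  sorted[5] = mro08Q$dru
  sorted[6] = o08Q$drumr
  sorted[7] = ro08Q$drum
  sorted[8] = rumro08Q$d
  sorted[9] = umro08Q$dr
sorted[8] = rumro08Q$d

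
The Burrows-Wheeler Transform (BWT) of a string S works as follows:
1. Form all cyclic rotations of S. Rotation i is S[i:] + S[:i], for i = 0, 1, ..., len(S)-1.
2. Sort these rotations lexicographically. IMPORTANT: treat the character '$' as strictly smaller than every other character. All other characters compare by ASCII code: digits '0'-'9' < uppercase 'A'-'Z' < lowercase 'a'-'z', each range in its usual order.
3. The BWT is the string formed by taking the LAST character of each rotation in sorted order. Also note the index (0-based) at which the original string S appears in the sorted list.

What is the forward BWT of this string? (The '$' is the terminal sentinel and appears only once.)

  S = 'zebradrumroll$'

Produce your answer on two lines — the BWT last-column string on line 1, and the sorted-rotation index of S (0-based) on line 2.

Answer: lreazlourbmdr$
13

Derivation:
All 14 rotations (rotation i = S[i:]+S[:i]):
  rot[0] = zebradrumroll$
  rot[1] = ebradrumroll$z
  rot[2] = bradrumroll$ze
  rot[3] = radrumroll$zeb
  rot[4] = adrumroll$zebr
  rot[5] = drumroll$zebra
  rot[6] = rumroll$zebrad
  rot[7] = umroll$zebradr
  rot[8] = mroll$zebradru
  rot[9] = roll$zebradrum
  rot[10] = oll$zebradrumr
  rot[11] = ll$zebradrumro
  rot[12] = l$zebradrumrol
  rot[13] = $zebradrumroll
Sorted (with $ < everything):
  sorted[0] = $zebradrumroll  (last char: 'l')
  sorted[1] = adrumroll$zebr  (last char: 'r')
  sorted[2] = bradrumroll$ze  (last char: 'e')
  sorted[3] = drumroll$zebra  (last char: 'a')
  sorted[4] = ebradrumroll$z  (last char: 'z')
  sorted[5] = l$zebradrumrol  (last char: 'l')
  sorted[6] = ll$zebradrumro  (last char: 'o')
  sorted[7] = mroll$zebradru  (last char: 'u')
  sorted[8] = oll$zebradrumr  (last char: 'r')
  sorted[9] = radrumroll$zeb  (last char: 'b')
  sorted[10] = roll$zebradrum  (last char: 'm')
  sorted[11] = rumroll$zebrad  (last char: 'd')
  sorted[12] = umroll$zebradr  (last char: 'r')
  sorted[13] = zebradrumroll$  (last char: '$')
Last column: lreazlourbmdr$
Original string S is at sorted index 13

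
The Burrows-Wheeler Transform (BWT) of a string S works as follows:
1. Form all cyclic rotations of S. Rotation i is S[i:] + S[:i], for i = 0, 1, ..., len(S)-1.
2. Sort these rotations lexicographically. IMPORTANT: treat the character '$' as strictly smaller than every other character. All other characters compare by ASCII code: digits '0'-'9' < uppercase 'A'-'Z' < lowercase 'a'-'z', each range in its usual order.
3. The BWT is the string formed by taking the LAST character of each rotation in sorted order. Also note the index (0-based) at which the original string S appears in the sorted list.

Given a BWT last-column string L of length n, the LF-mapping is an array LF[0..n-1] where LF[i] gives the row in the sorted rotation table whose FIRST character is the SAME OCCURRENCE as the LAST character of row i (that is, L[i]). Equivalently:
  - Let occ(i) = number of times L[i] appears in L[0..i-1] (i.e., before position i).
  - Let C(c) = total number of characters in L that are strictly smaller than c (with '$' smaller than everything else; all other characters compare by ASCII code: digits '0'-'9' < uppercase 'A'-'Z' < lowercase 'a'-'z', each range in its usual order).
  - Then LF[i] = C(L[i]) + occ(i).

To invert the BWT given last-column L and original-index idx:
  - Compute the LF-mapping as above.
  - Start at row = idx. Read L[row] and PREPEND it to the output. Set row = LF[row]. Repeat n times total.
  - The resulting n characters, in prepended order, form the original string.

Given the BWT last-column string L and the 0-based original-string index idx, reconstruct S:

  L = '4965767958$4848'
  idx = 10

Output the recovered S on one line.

LF mapping: 1 13 6 4 8 7 9 14 5 10 0 2 11 3 12
Walk LF starting at row 10, prepending L[row]:
  step 1: row=10, L[10]='$', prepend. Next row=LF[10]=0
  step 2: row=0, L[0]='4', prepend. Next row=LF[0]=1
  step 3: row=1, L[1]='9', prepend. Next row=LF[1]=13
  step 4: row=13, L[13]='4', prepend. Next row=LF[13]=3
  step 5: row=3, L[3]='5', prepend. Next row=LF[3]=4
  step 6: row=4, L[4]='7', prepend. Next row=LF[4]=8
  step 7: row=8, L[8]='5', prepend. Next row=LF[8]=5
  step 8: row=5, L[5]='6', prepend. Next row=LF[5]=7
  step 9: row=7, L[7]='9', prepend. Next row=LF[7]=14
  step 10: row=14, L[14]='8', prepend. Next row=LF[14]=12
  step 11: row=12, L[12]='8', prepend. Next row=LF[12]=11
  step 12: row=11, L[11]='4', prepend. Next row=LF[11]=2
  step 13: row=2, L[2]='6', prepend. Next row=LF[2]=6
  step 14: row=6, L[6]='7', prepend. Next row=LF[6]=9
  step 15: row=9, L[9]='8', prepend. Next row=LF[9]=10
Reversed output: 87648896575494$

Answer: 87648896575494$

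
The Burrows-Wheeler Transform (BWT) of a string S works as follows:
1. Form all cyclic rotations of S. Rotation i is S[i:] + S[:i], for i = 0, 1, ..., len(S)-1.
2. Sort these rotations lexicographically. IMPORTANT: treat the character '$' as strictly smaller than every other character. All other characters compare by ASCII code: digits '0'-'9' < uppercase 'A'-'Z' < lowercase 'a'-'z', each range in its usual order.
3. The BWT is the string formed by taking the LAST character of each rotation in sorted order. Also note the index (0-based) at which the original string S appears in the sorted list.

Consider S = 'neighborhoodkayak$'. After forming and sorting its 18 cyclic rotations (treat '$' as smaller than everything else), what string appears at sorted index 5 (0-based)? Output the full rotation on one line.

Answer: eighborhoodkayak$n

Derivation:
All 18 rotations (rotation i = S[i:]+S[:i]):
  rot[0] = neighborhoodkayak$
  rot[1] = eighborhoodkayak$n
  rot[2] = ighborhoodkayak$ne
  rot[3] = ghborhoodkayak$nei
  rot[4] = hborhoodkayak$neig
  rot[5] = borhoodkayak$neigh
  rot[6] = orhoodkayak$neighb
  rot[7] = rhoodkayak$neighbo
  rot[8] = hoodkayak$neighbor
  rot[9] = oodkayak$neighborh
  rot[10] = odkayak$neighborho
  rot[11] = dkayak$neighborhoo
  rot[12] = kayak$neighborhood
  rot[13] = ayak$neighborhoodk
  rot[14] = yak$neighborhoodka
  rot[15] = ak$neighborhoodkay
  rot[16] = k$neighborhoodkaya
  rot[17] = $neighborhoodkayak
Sorted (with $ < everything):
  sorted[0] = $neighborhoodkayak
  sorted[1] = ak$neighborhoodkay
  sorted[2] = ayak$neighborhoodk
  sorted[3] = borhoodkayak$neigh
  sorted[4] = dkayak$neighborhoo
  sorted[5] = eighborhoodkayak$n
  sorted[6] = ghborhoodkayak$nei
  sorted[7] = hborhoodkayak$neig
  sorted[8] = hoodkayak$neighbor
  sorted[9] = ighborhoodkayak$ne
  sorted[10] = k$neighborhoodkaya
  sorted[11] = kayak$neighborhood
  sorted[12] = neighborhoodkayak$
  sorted[13] = odkayak$neighborho
  sorted[14] = oodkayak$neighborh
  sorted[15] = orhoodkayak$neighb
  sorted[16] = rhoodkayak$neighbo
  sorted[17] = yak$neighborhoodka
sorted[5] = eighborhoodkayak$n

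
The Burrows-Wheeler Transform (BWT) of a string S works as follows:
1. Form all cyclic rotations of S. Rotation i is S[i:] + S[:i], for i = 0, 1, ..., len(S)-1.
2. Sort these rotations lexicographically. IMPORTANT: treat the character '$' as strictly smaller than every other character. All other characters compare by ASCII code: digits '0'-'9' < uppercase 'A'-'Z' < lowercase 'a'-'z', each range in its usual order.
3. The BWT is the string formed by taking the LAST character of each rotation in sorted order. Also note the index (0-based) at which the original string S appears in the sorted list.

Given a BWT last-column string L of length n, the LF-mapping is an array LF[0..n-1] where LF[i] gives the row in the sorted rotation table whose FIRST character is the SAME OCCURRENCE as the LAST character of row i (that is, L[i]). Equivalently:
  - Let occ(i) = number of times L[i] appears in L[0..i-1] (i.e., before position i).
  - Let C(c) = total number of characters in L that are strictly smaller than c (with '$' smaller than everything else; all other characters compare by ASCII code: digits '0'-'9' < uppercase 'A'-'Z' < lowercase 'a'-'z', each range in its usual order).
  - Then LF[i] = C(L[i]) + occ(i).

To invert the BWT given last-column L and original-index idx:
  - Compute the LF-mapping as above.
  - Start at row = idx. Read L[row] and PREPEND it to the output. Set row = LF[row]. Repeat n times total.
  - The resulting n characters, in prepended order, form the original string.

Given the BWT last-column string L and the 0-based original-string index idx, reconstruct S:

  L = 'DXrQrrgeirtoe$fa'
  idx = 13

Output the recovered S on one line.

Answer: refrigeratorQXD$

Derivation:
LF mapping: 1 3 11 2 12 13 8 5 9 14 15 10 6 0 7 4
Walk LF starting at row 13, prepending L[row]:
  step 1: row=13, L[13]='$', prepend. Next row=LF[13]=0
  step 2: row=0, L[0]='D', prepend. Next row=LF[0]=1
  step 3: row=1, L[1]='X', prepend. Next row=LF[1]=3
  step 4: row=3, L[3]='Q', prepend. Next row=LF[3]=2
  step 5: row=2, L[2]='r', prepend. Next row=LF[2]=11
  step 6: row=11, L[11]='o', prepend. Next row=LF[11]=10
  step 7: row=10, L[10]='t', prepend. Next row=LF[10]=15
  step 8: row=15, L[15]='a', prepend. Next row=LF[15]=4
  step 9: row=4, L[4]='r', prepend. Next row=LF[4]=12
  step 10: row=12, L[12]='e', prepend. Next row=LF[12]=6
  step 11: row=6, L[6]='g', prepend. Next row=LF[6]=8
  step 12: row=8, L[8]='i', prepend. Next row=LF[8]=9
  step 13: row=9, L[9]='r', prepend. Next row=LF[9]=14
  step 14: row=14, L[14]='f', prepend. Next row=LF[14]=7
  step 15: row=7, L[7]='e', prepend. Next row=LF[7]=5
  step 16: row=5, L[5]='r', prepend. Next row=LF[5]=13
Reversed output: refrigeratorQXD$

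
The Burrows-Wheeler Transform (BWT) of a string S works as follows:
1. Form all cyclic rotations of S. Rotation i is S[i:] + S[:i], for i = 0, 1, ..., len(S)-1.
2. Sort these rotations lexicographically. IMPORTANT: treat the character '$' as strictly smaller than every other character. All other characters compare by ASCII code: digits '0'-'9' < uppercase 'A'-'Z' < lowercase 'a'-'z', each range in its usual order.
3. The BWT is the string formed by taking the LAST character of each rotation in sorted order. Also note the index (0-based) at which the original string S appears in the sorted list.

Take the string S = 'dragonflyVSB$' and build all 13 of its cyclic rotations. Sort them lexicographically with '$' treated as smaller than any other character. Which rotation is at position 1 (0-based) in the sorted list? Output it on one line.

Answer: B$dragonflyVS

Derivation:
All 13 rotations (rotation i = S[i:]+S[:i]):
  rot[0] = dragonflyVSB$
  rot[1] = ragonflyVSB$d
  rot[2] = agonflyVSB$dr
  rot[3] = gonflyVSB$dra
  rot[4] = onflyVSB$drag
  rot[5] = nflyVSB$drago
  rot[6] = flyVSB$dragon
  rot[7] = lyVSB$dragonf
  rot[8] = yVSB$dragonfl
  rot[9] = VSB$dragonfly
  rot[10] = SB$dragonflyV
  rot[11] = B$dragonflyVS
  rot[12] = $dragonflyVSB
Sorted (with $ < everything):
  sorted[0] = $dragonflyVSB
  sorted[1] = B$dragonflyVS
  sorted[2] = SB$dragonflyV
  sorted[3] = VSB$dragonfly
  sorted[4] = agonflyVSB$dr
  sorted[5] = dragonflyVSB$
  sorted[6] = flyVSB$dragon
  sorted[7] = gonflyVSB$dra
  sorted[8] = lyVSB$dragonf
  sorted[9] = nflyVSB$drago
  sorted[10] = onflyVSB$drag
  sorted[11] = ragonflyVSB$d
  sorted[12] = yVSB$dragonfl
sorted[1] = B$dragonflyVS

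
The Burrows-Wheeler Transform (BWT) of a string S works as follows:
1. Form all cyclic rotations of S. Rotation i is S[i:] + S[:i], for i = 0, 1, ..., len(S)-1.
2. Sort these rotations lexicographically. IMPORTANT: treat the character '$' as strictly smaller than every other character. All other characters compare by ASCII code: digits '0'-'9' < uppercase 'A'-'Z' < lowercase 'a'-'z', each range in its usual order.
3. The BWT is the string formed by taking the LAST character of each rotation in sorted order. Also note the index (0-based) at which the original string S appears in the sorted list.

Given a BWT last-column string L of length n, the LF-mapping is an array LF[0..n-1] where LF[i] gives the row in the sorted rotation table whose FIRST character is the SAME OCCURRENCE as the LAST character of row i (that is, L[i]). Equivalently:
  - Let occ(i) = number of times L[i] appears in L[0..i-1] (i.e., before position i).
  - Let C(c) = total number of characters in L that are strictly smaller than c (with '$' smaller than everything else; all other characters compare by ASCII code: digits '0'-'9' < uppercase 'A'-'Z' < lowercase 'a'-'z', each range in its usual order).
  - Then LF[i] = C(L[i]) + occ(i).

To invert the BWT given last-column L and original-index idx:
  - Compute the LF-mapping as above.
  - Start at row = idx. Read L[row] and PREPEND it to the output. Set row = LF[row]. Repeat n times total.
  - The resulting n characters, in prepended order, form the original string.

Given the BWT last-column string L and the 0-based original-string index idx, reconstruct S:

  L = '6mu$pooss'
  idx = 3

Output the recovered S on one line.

Answer: opossum6$

Derivation:
LF mapping: 1 2 8 0 5 3 4 6 7
Walk LF starting at row 3, prepending L[row]:
  step 1: row=3, L[3]='$', prepend. Next row=LF[3]=0
  step 2: row=0, L[0]='6', prepend. Next row=LF[0]=1
  step 3: row=1, L[1]='m', prepend. Next row=LF[1]=2
  step 4: row=2, L[2]='u', prepend. Next row=LF[2]=8
  step 5: row=8, L[8]='s', prepend. Next row=LF[8]=7
  step 6: row=7, L[7]='s', prepend. Next row=LF[7]=6
  step 7: row=6, L[6]='o', prepend. Next row=LF[6]=4
  step 8: row=4, L[4]='p', prepend. Next row=LF[4]=5
  step 9: row=5, L[5]='o', prepend. Next row=LF[5]=3
Reversed output: opossum6$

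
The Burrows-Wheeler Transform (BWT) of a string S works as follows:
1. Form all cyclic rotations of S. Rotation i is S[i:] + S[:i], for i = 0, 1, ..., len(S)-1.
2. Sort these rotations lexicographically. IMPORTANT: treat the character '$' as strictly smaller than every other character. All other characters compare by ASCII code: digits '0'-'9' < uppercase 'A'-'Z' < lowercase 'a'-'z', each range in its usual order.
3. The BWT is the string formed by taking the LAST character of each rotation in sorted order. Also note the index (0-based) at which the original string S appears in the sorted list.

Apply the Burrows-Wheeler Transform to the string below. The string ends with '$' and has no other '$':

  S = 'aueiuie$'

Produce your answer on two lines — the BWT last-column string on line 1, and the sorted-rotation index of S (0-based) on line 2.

All 8 rotations (rotation i = S[i:]+S[:i]):
  rot[0] = aueiuie$
  rot[1] = ueiuie$a
  rot[2] = eiuie$au
  rot[3] = iuie$aue
  rot[4] = uie$auei
  rot[5] = ie$aueiu
  rot[6] = e$aueiui
  rot[7] = $aueiuie
Sorted (with $ < everything):
  sorted[0] = $aueiuie  (last char: 'e')
  sorted[1] = aueiuie$  (last char: '$')
  sorted[2] = e$aueiui  (last char: 'i')
  sorted[3] = eiuie$au  (last char: 'u')
  sorted[4] = ie$aueiu  (last char: 'u')
  sorted[5] = iuie$aue  (last char: 'e')
  sorted[6] = ueiuie$a  (last char: 'a')
  sorted[7] = uie$auei  (last char: 'i')
Last column: e$iuueai
Original string S is at sorted index 1

Answer: e$iuueai
1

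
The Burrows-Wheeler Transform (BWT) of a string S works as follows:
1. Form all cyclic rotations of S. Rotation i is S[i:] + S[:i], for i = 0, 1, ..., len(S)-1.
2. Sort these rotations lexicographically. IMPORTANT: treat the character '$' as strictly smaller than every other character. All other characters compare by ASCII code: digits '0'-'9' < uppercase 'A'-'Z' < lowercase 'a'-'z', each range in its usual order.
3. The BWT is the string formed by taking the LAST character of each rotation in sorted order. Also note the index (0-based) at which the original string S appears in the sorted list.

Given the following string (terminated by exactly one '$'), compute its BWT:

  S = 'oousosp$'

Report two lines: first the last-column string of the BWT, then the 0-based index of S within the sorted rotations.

All 8 rotations (rotation i = S[i:]+S[:i]):
  rot[0] = oousosp$
  rot[1] = ousosp$o
  rot[2] = usosp$oo
  rot[3] = sosp$oou
  rot[4] = osp$oous
  rot[5] = sp$oouso
  rot[6] = p$oousos
  rot[7] = $oousosp
Sorted (with $ < everything):
  sorted[0] = $oousosp  (last char: 'p')
  sorted[1] = oousosp$  (last char: '$')
  sorted[2] = osp$oous  (last char: 's')
  sorted[3] = ousosp$o  (last char: 'o')
  sorted[4] = p$oousos  (last char: 's')
  sorted[5] = sosp$oou  (last char: 'u')
  sorted[6] = sp$oouso  (last char: 'o')
  sorted[7] = usosp$oo  (last char: 'o')
Last column: p$sosuoo
Original string S is at sorted index 1

Answer: p$sosuoo
1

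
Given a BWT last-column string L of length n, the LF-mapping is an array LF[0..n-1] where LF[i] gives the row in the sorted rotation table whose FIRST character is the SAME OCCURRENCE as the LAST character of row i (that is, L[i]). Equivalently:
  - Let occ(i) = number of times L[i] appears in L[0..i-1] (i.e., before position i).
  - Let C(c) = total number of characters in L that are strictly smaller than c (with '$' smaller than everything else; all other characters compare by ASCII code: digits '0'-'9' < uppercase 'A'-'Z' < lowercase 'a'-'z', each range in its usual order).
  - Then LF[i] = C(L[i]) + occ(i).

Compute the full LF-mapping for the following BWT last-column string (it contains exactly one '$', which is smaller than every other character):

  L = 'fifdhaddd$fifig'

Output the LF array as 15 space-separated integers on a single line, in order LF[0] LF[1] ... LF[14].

Answer: 6 12 7 2 11 1 3 4 5 0 8 13 9 14 10

Derivation:
Char counts: '$':1, 'a':1, 'd':4, 'f':4, 'g':1, 'h':1, 'i':3
C (first-col start): C('$')=0, C('a')=1, C('d')=2, C('f')=6, C('g')=10, C('h')=11, C('i')=12
L[0]='f': occ=0, LF[0]=C('f')+0=6+0=6
L[1]='i': occ=0, LF[1]=C('i')+0=12+0=12
L[2]='f': occ=1, LF[2]=C('f')+1=6+1=7
L[3]='d': occ=0, LF[3]=C('d')+0=2+0=2
L[4]='h': occ=0, LF[4]=C('h')+0=11+0=11
L[5]='a': occ=0, LF[5]=C('a')+0=1+0=1
L[6]='d': occ=1, LF[6]=C('d')+1=2+1=3
L[7]='d': occ=2, LF[7]=C('d')+2=2+2=4
L[8]='d': occ=3, LF[8]=C('d')+3=2+3=5
L[9]='$': occ=0, LF[9]=C('$')+0=0+0=0
L[10]='f': occ=2, LF[10]=C('f')+2=6+2=8
L[11]='i': occ=1, LF[11]=C('i')+1=12+1=13
L[12]='f': occ=3, LF[12]=C('f')+3=6+3=9
L[13]='i': occ=2, LF[13]=C('i')+2=12+2=14
L[14]='g': occ=0, LF[14]=C('g')+0=10+0=10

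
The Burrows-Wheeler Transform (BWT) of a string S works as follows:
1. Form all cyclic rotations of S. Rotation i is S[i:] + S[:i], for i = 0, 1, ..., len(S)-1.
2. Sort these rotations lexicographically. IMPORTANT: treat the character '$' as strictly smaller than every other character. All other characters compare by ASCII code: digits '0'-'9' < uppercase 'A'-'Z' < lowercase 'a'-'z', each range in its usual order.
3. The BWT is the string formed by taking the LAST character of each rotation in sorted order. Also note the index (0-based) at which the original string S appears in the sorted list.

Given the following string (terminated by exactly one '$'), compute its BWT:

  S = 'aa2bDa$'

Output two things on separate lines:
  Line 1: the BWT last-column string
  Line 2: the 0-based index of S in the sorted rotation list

Answer: aabDa$2
5

Derivation:
All 7 rotations (rotation i = S[i:]+S[:i]):
  rot[0] = aa2bDa$
  rot[1] = a2bDa$a
  rot[2] = 2bDa$aa
  rot[3] = bDa$aa2
  rot[4] = Da$aa2b
  rot[5] = a$aa2bD
  rot[6] = $aa2bDa
Sorted (with $ < everything):
  sorted[0] = $aa2bDa  (last char: 'a')
  sorted[1] = 2bDa$aa  (last char: 'a')
  sorted[2] = Da$aa2b  (last char: 'b')
  sorted[3] = a$aa2bD  (last char: 'D')
  sorted[4] = a2bDa$a  (last char: 'a')
  sorted[5] = aa2bDa$  (last char: '$')
  sorted[6] = bDa$aa2  (last char: '2')
Last column: aabDa$2
Original string S is at sorted index 5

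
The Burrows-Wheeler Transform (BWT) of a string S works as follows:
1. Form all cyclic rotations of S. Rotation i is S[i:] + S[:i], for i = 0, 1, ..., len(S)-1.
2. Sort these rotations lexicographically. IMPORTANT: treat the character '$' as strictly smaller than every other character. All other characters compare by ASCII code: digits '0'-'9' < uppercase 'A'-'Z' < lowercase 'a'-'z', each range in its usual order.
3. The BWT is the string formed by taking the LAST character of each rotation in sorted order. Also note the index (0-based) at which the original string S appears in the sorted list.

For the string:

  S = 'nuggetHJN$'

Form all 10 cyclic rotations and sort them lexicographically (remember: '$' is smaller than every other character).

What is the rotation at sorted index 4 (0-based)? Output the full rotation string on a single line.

All 10 rotations (rotation i = S[i:]+S[:i]):
  rot[0] = nuggetHJN$
  rot[1] = uggetHJN$n
  rot[2] = ggetHJN$nu
  rot[3] = getHJN$nug
  rot[4] = etHJN$nugg
  rot[5] = tHJN$nugge
  rot[6] = HJN$nugget
  rot[7] = JN$nuggetH
  rot[8] = N$nuggetHJ
  rot[9] = $nuggetHJN
Sorted (with $ < everything):
  sorted[0] = $nuggetHJN
  sorted[1] = HJN$nugget
  sorted[2] = JN$nuggetH
  sorted[3] = N$nuggetHJ
  sorted[4] = etHJN$nugg
  sorted[5] = getHJN$nug
  sorted[6] = ggetHJN$nu
  sorted[7] = nuggetHJN$
  sorted[8] = tHJN$nugge
  sorted[9] = uggetHJN$n
sorted[4] = etHJN$nugg

Answer: etHJN$nugg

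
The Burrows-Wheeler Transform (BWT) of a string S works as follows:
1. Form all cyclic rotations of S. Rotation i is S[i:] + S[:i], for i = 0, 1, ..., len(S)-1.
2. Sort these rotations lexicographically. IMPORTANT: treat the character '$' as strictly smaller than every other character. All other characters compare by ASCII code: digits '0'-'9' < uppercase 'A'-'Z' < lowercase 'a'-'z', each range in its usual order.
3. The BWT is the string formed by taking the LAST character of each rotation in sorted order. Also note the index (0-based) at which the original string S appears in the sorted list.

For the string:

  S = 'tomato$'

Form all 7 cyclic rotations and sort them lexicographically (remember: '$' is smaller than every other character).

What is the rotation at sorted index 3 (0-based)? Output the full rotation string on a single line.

All 7 rotations (rotation i = S[i:]+S[:i]):
  rot[0] = tomato$
  rot[1] = omato$t
  rot[2] = mato$to
  rot[3] = ato$tom
  rot[4] = to$toma
  rot[5] = o$tomat
  rot[6] = $tomato
Sorted (with $ < everything):
  sorted[0] = $tomato
  sorted[1] = ato$tom
  sorted[2] = mato$to
  sorted[3] = o$tomat
  sorted[4] = omato$t
  sorted[5] = to$toma
  sorted[6] = tomato$
sorted[3] = o$tomat

Answer: o$tomat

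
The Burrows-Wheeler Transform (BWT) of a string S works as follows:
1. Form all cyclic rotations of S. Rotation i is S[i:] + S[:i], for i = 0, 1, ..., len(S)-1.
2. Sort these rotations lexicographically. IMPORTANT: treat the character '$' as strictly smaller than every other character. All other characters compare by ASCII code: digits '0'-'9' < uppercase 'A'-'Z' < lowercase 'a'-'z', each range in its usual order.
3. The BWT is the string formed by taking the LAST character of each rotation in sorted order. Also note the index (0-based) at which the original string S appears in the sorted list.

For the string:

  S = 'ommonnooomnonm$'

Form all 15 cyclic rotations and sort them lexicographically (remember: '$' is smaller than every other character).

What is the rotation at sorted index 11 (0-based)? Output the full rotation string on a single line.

All 15 rotations (rotation i = S[i:]+S[:i]):
  rot[0] = ommonnooomnonm$
  rot[1] = mmonnooomnonm$o
  rot[2] = monnooomnonm$om
  rot[3] = onnooomnonm$omm
  rot[4] = nnooomnonm$ommo
  rot[5] = nooomnonm$ommon
  rot[6] = ooomnonm$ommonn
  rot[7] = oomnonm$ommonno
  rot[8] = omnonm$ommonnoo
  rot[9] = mnonm$ommonnooo
  rot[10] = nonm$ommonnooom
  rot[11] = onm$ommonnooomn
  rot[12] = nm$ommonnooomno
  rot[13] = m$ommonnooomnon
  rot[14] = $ommonnooomnonm
Sorted (with $ < everything):
  sorted[0] = $ommonnooomnonm
  sorted[1] = m$ommonnooomnon
  sorted[2] = mmonnooomnonm$o
  sorted[3] = mnonm$ommonnooo
  sorted[4] = monnooomnonm$om
  sorted[5] = nm$ommonnooomno
  sorted[6] = nnooomnonm$ommo
  sorted[7] = nonm$ommonnooom
  sorted[8] = nooomnonm$ommon
  sorted[9] = ommonnooomnonm$
  sorted[10] = omnonm$ommonnoo
  sorted[11] = onm$ommonnooomn
  sorted[12] = onnooomnonm$omm
  sorted[13] = oomnonm$ommonno
  sorted[14] = ooomnonm$ommonn
sorted[11] = onm$ommonnooomn

Answer: onm$ommonnooomn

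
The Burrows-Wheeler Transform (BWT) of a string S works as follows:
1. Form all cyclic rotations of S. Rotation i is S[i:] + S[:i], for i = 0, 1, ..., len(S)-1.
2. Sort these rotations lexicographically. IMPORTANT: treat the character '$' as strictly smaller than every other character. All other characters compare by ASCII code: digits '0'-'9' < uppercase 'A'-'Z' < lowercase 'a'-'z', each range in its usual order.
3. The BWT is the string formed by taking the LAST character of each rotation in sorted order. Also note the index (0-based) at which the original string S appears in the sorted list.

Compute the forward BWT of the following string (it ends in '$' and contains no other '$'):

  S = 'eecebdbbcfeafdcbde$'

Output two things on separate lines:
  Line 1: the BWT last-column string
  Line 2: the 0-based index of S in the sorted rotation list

All 19 rotations (rotation i = S[i:]+S[:i]):
  rot[0] = eecebdbbcfeafdcbde$
  rot[1] = ecebdbbcfeafdcbde$e
  rot[2] = cebdbbcfeafdcbde$ee
  rot[3] = ebdbbcfeafdcbde$eec
  rot[4] = bdbbcfeafdcbde$eece
  rot[5] = dbbcfeafdcbde$eeceb
  rot[6] = bbcfeafdcbde$eecebd
  rot[7] = bcfeafdcbde$eecebdb
  rot[8] = cfeafdcbde$eecebdbb
  rot[9] = feafdcbde$eecebdbbc
  rot[10] = eafdcbde$eecebdbbcf
  rot[11] = afdcbde$eecebdbbcfe
  rot[12] = fdcbde$eecebdbbcfea
  rot[13] = dcbde$eecebdbbcfeaf
  rot[14] = cbde$eecebdbbcfeafd
  rot[15] = bde$eecebdbbcfeafdc
  rot[16] = de$eecebdbbcfeafdcb
  rot[17] = e$eecebdbbcfeafdcbd
  rot[18] = $eecebdbbcfeafdcbde
Sorted (with $ < everything):
  sorted[0] = $eecebdbbcfeafdcbde  (last char: 'e')
  sorted[1] = afdcbde$eecebdbbcfe  (last char: 'e')
  sorted[2] = bbcfeafdcbde$eecebd  (last char: 'd')
  sorted[3] = bcfeafdcbde$eecebdb  (last char: 'b')
  sorted[4] = bdbbcfeafdcbde$eece  (last char: 'e')
  sorted[5] = bde$eecebdbbcfeafdc  (last char: 'c')
  sorted[6] = cbde$eecebdbbcfeafd  (last char: 'd')
  sorted[7] = cebdbbcfeafdcbde$ee  (last char: 'e')
  sorted[8] = cfeafdcbde$eecebdbb  (last char: 'b')
  sorted[9] = dbbcfeafdcbde$eeceb  (last char: 'b')
  sorted[10] = dcbde$eecebdbbcfeaf  (last char: 'f')
  sorted[11] = de$eecebdbbcfeafdcb  (last char: 'b')
  sorted[12] = e$eecebdbbcfeafdcbd  (last char: 'd')
  sorted[13] = eafdcbde$eecebdbbcf  (last char: 'f')
  sorted[14] = ebdbbcfeafdcbde$eec  (last char: 'c')
  sorted[15] = ecebdbbcfeafdcbde$e  (last char: 'e')
  sorted[16] = eecebdbbcfeafdcbde$  (last char: '$')
  sorted[17] = fdcbde$eecebdbbcfea  (last char: 'a')
  sorted[18] = feafdcbde$eecebdbbc  (last char: 'c')
Last column: eedbecdebbfbdfce$ac
Original string S is at sorted index 16

Answer: eedbecdebbfbdfce$ac
16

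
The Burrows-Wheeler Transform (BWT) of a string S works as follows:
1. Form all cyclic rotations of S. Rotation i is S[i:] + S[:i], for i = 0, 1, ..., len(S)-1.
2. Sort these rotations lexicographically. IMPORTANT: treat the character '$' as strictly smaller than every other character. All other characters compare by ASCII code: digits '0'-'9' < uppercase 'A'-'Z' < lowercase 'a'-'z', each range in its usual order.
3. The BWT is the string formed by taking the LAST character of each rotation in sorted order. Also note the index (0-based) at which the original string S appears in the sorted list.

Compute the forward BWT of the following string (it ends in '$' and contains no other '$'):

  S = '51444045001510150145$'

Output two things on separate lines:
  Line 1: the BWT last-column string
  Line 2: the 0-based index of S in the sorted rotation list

Answer: 55510455000441104411$
20

Derivation:
All 21 rotations (rotation i = S[i:]+S[:i]):
  rot[0] = 51444045001510150145$
  rot[1] = 1444045001510150145$5
  rot[2] = 444045001510150145$51
  rot[3] = 44045001510150145$514
  rot[4] = 4045001510150145$5144
  rot[5] = 045001510150145$51444
  rot[6] = 45001510150145$514440
  rot[7] = 5001510150145$5144404
  rot[8] = 001510150145$51444045
  rot[9] = 01510150145$514440450
  rot[10] = 1510150145$5144404500
  rot[11] = 510150145$51444045001
  rot[12] = 10150145$514440450015
  rot[13] = 0150145$5144404500151
  rot[14] = 150145$51444045001510
  rot[15] = 50145$514440450015101
  rot[16] = 0145$5144404500151015
  rot[17] = 145$51444045001510150
  rot[18] = 45$514440450015101501
  rot[19] = 5$5144404500151015014
  rot[20] = $51444045001510150145
Sorted (with $ < everything):
  sorted[0] = $51444045001510150145  (last char: '5')
  sorted[1] = 001510150145$51444045  (last char: '5')
  sorted[2] = 0145$5144404500151015  (last char: '5')
  sorted[3] = 0150145$5144404500151  (last char: '1')
  sorted[4] = 01510150145$514440450  (last char: '0')
  sorted[5] = 045001510150145$51444  (last char: '4')
  sorted[6] = 10150145$514440450015  (last char: '5')
  sorted[7] = 1444045001510150145$5  (last char: '5')
  sorted[8] = 145$51444045001510150  (last char: '0')
  sorted[9] = 150145$51444045001510  (last char: '0')
  sorted[10] = 1510150145$5144404500  (last char: '0')
  sorted[11] = 4045001510150145$5144  (last char: '4')
  sorted[12] = 44045001510150145$514  (last char: '4')
  sorted[13] = 444045001510150145$51  (last char: '1')
  sorted[14] = 45$514440450015101501  (last char: '1')
  sorted[15] = 45001510150145$514440  (last char: '0')
  sorted[16] = 5$5144404500151015014  (last char: '4')
  sorted[17] = 5001510150145$5144404  (last char: '4')
  sorted[18] = 50145$514440450015101  (last char: '1')
  sorted[19] = 510150145$51444045001  (last char: '1')
  sorted[20] = 51444045001510150145$  (last char: '$')
Last column: 55510455000441104411$
Original string S is at sorted index 20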